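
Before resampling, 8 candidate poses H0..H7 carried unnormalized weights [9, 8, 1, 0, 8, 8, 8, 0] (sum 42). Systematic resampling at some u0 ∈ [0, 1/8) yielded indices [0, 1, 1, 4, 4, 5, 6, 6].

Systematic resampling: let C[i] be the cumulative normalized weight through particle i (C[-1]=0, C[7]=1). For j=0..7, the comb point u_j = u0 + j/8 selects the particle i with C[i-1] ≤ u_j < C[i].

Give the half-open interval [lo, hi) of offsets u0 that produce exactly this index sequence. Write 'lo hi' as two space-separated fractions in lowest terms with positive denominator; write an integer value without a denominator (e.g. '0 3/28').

C = [3/14, 17/42, 3/7, 3/7, 13/21, 17/21, 1, 1]
j=0 picked index 0: u0 ∈ [0, 3/14)
j=1 picked index 1: u0 ∈ [5/56, 47/168)
j=2 picked index 1: u0 ∈ [-1/28, 13/84)
j=3 picked index 4: u0 ∈ [3/56, 41/168)
j=4 picked index 4: u0 ∈ [-1/14, 5/42)
j=5 picked index 5: u0 ∈ [-1/168, 31/168)
j=6 picked index 6: u0 ∈ [5/84, 1/4)
j=7 picked index 6: u0 ∈ [-11/168, 1/8)
intersection: [5/56, 5/42)

5/56 5/42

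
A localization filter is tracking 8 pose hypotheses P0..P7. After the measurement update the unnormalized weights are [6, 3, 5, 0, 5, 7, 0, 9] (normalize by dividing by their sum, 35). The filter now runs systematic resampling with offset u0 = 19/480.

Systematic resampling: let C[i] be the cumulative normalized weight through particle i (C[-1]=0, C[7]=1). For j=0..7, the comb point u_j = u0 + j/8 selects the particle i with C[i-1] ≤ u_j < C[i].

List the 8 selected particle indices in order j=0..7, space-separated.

0 0 2 4 4 5 7 7

C = [6/35, 9/35, 2/5, 2/5, 19/35, 26/35, 26/35, 1]
j=0: u_0=19/480 ∈ [0, 6/35) → index 0
j=1: u_1=79/480 ∈ [0, 6/35) → index 0
j=2: u_2=139/480 ∈ [9/35, 2/5) → index 2
j=3: u_3=199/480 ∈ [2/5, 19/35) → index 4
j=4: u_4=259/480 ∈ [2/5, 19/35) → index 4
j=5: u_5=319/480 ∈ [19/35, 26/35) → index 5
j=6: u_6=379/480 ∈ [26/35, 1) → index 7
j=7: u_7=439/480 ∈ [26/35, 1) → index 7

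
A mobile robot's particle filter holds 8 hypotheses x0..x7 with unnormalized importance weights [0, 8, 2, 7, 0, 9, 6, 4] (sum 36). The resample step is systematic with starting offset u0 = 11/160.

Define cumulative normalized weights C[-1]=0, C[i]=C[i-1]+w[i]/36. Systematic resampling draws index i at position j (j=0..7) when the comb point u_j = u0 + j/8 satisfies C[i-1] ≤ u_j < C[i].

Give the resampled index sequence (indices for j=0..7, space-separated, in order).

1 1 3 3 5 5 6 7

C = [0, 2/9, 5/18, 17/36, 17/36, 13/18, 8/9, 1]
j=0: u_0=11/160 ∈ [0, 2/9) → index 1
j=1: u_1=31/160 ∈ [0, 2/9) → index 1
j=2: u_2=51/160 ∈ [5/18, 17/36) → index 3
j=3: u_3=71/160 ∈ [5/18, 17/36) → index 3
j=4: u_4=91/160 ∈ [17/36, 13/18) → index 5
j=5: u_5=111/160 ∈ [17/36, 13/18) → index 5
j=6: u_6=131/160 ∈ [13/18, 8/9) → index 6
j=7: u_7=151/160 ∈ [8/9, 1) → index 7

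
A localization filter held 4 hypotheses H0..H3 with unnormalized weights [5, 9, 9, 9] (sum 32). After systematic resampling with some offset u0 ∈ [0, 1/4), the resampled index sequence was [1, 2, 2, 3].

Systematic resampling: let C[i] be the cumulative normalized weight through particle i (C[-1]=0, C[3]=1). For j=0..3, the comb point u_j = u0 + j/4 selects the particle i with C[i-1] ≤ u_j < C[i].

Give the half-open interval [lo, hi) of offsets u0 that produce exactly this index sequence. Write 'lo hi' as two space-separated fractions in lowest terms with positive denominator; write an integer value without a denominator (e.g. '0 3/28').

3/16 7/32

C = [5/32, 7/16, 23/32, 1]
j=0 picked index 1: u0 ∈ [5/32, 7/16)
j=1 picked index 2: u0 ∈ [3/16, 15/32)
j=2 picked index 2: u0 ∈ [-1/16, 7/32)
j=3 picked index 3: u0 ∈ [-1/32, 1/4)
intersection: [3/16, 7/32)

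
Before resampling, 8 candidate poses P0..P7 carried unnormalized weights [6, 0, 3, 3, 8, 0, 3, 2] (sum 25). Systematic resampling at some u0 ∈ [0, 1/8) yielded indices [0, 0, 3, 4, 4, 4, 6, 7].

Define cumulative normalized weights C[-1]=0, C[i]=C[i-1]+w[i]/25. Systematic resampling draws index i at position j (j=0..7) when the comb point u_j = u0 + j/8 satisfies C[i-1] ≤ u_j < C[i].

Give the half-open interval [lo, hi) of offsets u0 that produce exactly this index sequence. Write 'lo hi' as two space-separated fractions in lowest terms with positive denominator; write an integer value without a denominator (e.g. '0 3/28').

C = [6/25, 6/25, 9/25, 12/25, 4/5, 4/5, 23/25, 1]
j=0 picked index 0: u0 ∈ [0, 6/25)
j=1 picked index 0: u0 ∈ [-1/8, 23/200)
j=2 picked index 3: u0 ∈ [11/100, 23/100)
j=3 picked index 4: u0 ∈ [21/200, 17/40)
j=4 picked index 4: u0 ∈ [-1/50, 3/10)
j=5 picked index 4: u0 ∈ [-29/200, 7/40)
j=6 picked index 6: u0 ∈ [1/20, 17/100)
j=7 picked index 7: u0 ∈ [9/200, 1/8)
intersection: [11/100, 23/200)

11/100 23/200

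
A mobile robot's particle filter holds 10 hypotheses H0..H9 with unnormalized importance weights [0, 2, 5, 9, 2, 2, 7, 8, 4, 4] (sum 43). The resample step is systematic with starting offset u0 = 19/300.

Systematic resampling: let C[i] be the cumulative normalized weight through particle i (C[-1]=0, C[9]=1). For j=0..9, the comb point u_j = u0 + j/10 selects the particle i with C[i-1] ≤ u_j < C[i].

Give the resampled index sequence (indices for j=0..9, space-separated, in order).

2 3 3 3 5 6 7 7 8 9

C = [0, 2/43, 7/43, 16/43, 18/43, 20/43, 27/43, 35/43, 39/43, 1]
j=0: u_0=19/300 ∈ [2/43, 7/43) → index 2
j=1: u_1=49/300 ∈ [7/43, 16/43) → index 3
j=2: u_2=79/300 ∈ [7/43, 16/43) → index 3
j=3: u_3=109/300 ∈ [7/43, 16/43) → index 3
j=4: u_4=139/300 ∈ [18/43, 20/43) → index 5
j=5: u_5=169/300 ∈ [20/43, 27/43) → index 6
j=6: u_6=199/300 ∈ [27/43, 35/43) → index 7
j=7: u_7=229/300 ∈ [27/43, 35/43) → index 7
j=8: u_8=259/300 ∈ [35/43, 39/43) → index 8
j=9: u_9=289/300 ∈ [39/43, 1) → index 9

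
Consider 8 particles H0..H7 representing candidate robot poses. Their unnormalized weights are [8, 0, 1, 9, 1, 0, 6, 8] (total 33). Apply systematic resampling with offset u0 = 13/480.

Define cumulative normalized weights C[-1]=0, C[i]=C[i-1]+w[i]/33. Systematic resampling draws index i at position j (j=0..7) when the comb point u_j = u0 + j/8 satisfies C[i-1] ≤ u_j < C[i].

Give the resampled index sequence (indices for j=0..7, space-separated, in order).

0 0 3 3 3 6 7 7

C = [8/33, 8/33, 3/11, 6/11, 19/33, 19/33, 25/33, 1]
j=0: u_0=13/480 ∈ [0, 8/33) → index 0
j=1: u_1=73/480 ∈ [0, 8/33) → index 0
j=2: u_2=133/480 ∈ [3/11, 6/11) → index 3
j=3: u_3=193/480 ∈ [3/11, 6/11) → index 3
j=4: u_4=253/480 ∈ [3/11, 6/11) → index 3
j=5: u_5=313/480 ∈ [19/33, 25/33) → index 6
j=6: u_6=373/480 ∈ [25/33, 1) → index 7
j=7: u_7=433/480 ∈ [25/33, 1) → index 7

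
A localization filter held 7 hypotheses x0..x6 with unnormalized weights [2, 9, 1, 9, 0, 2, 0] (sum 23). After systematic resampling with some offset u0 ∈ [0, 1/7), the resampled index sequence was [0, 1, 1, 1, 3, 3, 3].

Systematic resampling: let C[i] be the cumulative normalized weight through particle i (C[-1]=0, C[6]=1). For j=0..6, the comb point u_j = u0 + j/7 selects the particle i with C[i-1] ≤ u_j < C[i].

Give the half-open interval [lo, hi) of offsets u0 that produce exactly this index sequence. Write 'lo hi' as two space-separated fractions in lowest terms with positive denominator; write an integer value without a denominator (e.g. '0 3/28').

0 8/161

C = [2/23, 11/23, 12/23, 21/23, 21/23, 1, 1]
j=0 picked index 0: u0 ∈ [0, 2/23)
j=1 picked index 1: u0 ∈ [-9/161, 54/161)
j=2 picked index 1: u0 ∈ [-32/161, 31/161)
j=3 picked index 1: u0 ∈ [-55/161, 8/161)
j=4 picked index 3: u0 ∈ [-8/161, 55/161)
j=5 picked index 3: u0 ∈ [-31/161, 32/161)
j=6 picked index 3: u0 ∈ [-54/161, 9/161)
intersection: [0, 8/161)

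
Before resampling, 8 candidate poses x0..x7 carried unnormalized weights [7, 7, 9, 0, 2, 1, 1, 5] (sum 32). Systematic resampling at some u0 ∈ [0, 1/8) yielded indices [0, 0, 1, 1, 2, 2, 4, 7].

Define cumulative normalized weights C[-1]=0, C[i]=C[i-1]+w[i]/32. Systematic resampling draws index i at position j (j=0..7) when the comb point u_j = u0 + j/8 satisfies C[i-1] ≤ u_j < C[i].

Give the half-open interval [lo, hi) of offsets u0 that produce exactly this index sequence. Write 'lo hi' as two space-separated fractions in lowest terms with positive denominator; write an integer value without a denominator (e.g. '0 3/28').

0 1/32

C = [7/32, 7/16, 23/32, 23/32, 25/32, 13/16, 27/32, 1]
j=0 picked index 0: u0 ∈ [0, 7/32)
j=1 picked index 0: u0 ∈ [-1/8, 3/32)
j=2 picked index 1: u0 ∈ [-1/32, 3/16)
j=3 picked index 1: u0 ∈ [-5/32, 1/16)
j=4 picked index 2: u0 ∈ [-1/16, 7/32)
j=5 picked index 2: u0 ∈ [-3/16, 3/32)
j=6 picked index 4: u0 ∈ [-1/32, 1/32)
j=7 picked index 7: u0 ∈ [-1/32, 1/8)
intersection: [0, 1/32)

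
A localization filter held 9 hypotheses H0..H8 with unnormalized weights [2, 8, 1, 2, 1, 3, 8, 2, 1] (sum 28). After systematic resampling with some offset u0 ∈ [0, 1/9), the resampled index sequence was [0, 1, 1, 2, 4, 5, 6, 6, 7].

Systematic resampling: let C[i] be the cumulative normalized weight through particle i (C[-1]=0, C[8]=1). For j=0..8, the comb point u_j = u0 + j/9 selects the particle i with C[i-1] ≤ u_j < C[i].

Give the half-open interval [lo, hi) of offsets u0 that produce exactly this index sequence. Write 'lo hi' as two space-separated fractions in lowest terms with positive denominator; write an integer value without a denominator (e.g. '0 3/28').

1/42 13/252

C = [1/14, 5/14, 11/28, 13/28, 1/2, 17/28, 25/28, 27/28, 1]
j=0 picked index 0: u0 ∈ [0, 1/14)
j=1 picked index 1: u0 ∈ [-5/126, 31/126)
j=2 picked index 1: u0 ∈ [-19/126, 17/126)
j=3 picked index 2: u0 ∈ [1/42, 5/84)
j=4 picked index 4: u0 ∈ [5/252, 1/18)
j=5 picked index 5: u0 ∈ [-1/18, 13/252)
j=6 picked index 6: u0 ∈ [-5/84, 19/84)
j=7 picked index 6: u0 ∈ [-43/252, 29/252)
j=8 picked index 7: u0 ∈ [1/252, 19/252)
intersection: [1/42, 13/252)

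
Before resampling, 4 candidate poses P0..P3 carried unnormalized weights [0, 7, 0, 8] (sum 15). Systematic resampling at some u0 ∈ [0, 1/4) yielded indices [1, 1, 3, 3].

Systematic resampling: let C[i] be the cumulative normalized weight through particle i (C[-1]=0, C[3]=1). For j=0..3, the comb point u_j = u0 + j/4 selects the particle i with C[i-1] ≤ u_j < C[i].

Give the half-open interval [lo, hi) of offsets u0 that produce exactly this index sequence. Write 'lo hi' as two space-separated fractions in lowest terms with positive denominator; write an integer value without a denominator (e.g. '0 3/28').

C = [0, 7/15, 7/15, 1]
j=0 picked index 1: u0 ∈ [0, 7/15)
j=1 picked index 1: u0 ∈ [-1/4, 13/60)
j=2 picked index 3: u0 ∈ [-1/30, 1/2)
j=3 picked index 3: u0 ∈ [-17/60, 1/4)
intersection: [0, 13/60)

0 13/60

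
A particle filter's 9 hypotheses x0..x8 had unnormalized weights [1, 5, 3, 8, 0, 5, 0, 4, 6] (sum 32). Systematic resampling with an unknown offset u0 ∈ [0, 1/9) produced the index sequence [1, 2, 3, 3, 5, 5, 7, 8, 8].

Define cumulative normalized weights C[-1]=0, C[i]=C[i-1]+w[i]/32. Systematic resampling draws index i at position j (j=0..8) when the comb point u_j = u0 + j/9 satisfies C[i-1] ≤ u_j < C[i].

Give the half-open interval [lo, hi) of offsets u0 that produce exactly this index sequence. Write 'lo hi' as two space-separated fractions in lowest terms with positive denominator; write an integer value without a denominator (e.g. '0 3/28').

C = [1/32, 3/16, 9/32, 17/32, 17/32, 11/16, 11/16, 13/16, 1]
j=0 picked index 1: u0 ∈ [1/32, 3/16)
j=1 picked index 2: u0 ∈ [11/144, 49/288)
j=2 picked index 3: u0 ∈ [17/288, 89/288)
j=3 picked index 3: u0 ∈ [-5/96, 19/96)
j=4 picked index 5: u0 ∈ [25/288, 35/144)
j=5 picked index 5: u0 ∈ [-7/288, 19/144)
j=6 picked index 7: u0 ∈ [1/48, 7/48)
j=7 picked index 8: u0 ∈ [5/144, 2/9)
j=8 picked index 8: u0 ∈ [-11/144, 1/9)
intersection: [25/288, 1/9)

25/288 1/9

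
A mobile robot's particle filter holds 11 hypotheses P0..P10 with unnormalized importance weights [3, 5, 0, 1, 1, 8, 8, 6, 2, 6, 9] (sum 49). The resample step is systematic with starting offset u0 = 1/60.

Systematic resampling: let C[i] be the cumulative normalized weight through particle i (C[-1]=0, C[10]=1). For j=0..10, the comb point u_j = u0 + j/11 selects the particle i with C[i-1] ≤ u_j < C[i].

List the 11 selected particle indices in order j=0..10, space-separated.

0 1 4 5 6 6 7 7 9 10 10

C = [3/49, 8/49, 8/49, 9/49, 10/49, 18/49, 26/49, 32/49, 34/49, 40/49, 1]
j=0: u_0=1/60 ∈ [0, 3/49) → index 0
j=1: u_1=71/660 ∈ [3/49, 8/49) → index 1
j=2: u_2=131/660 ∈ [9/49, 10/49) → index 4
j=3: u_3=191/660 ∈ [10/49, 18/49) → index 5
j=4: u_4=251/660 ∈ [18/49, 26/49) → index 6
j=5: u_5=311/660 ∈ [18/49, 26/49) → index 6
j=6: u_6=371/660 ∈ [26/49, 32/49) → index 7
j=7: u_7=431/660 ∈ [26/49, 32/49) → index 7
j=8: u_8=491/660 ∈ [34/49, 40/49) → index 9
j=9: u_9=551/660 ∈ [40/49, 1) → index 10
j=10: u_10=611/660 ∈ [40/49, 1) → index 10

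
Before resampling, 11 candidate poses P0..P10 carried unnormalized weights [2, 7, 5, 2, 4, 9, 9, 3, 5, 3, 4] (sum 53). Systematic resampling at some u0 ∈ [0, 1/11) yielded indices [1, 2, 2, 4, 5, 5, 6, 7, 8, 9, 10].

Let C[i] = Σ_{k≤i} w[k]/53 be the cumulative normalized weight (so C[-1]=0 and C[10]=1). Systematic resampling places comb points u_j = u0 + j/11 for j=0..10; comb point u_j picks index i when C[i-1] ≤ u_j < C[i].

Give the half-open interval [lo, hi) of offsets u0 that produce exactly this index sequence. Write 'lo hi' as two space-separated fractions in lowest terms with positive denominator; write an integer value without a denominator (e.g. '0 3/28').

C = [2/53, 9/53, 14/53, 16/53, 20/53, 29/53, 38/53, 41/53, 46/53, 49/53, 1]
j=0 picked index 1: u0 ∈ [2/53, 9/53)
j=1 picked index 2: u0 ∈ [46/583, 101/583)
j=2 picked index 2: u0 ∈ [-7/583, 48/583)
j=3 picked index 4: u0 ∈ [17/583, 61/583)
j=4 picked index 5: u0 ∈ [8/583, 107/583)
j=5 picked index 5: u0 ∈ [-45/583, 54/583)
j=6 picked index 6: u0 ∈ [1/583, 100/583)
j=7 picked index 7: u0 ∈ [47/583, 80/583)
j=8 picked index 8: u0 ∈ [27/583, 82/583)
j=9 picked index 9: u0 ∈ [29/583, 62/583)
j=10 picked index 10: u0 ∈ [9/583, 1/11)
intersection: [47/583, 48/583)

47/583 48/583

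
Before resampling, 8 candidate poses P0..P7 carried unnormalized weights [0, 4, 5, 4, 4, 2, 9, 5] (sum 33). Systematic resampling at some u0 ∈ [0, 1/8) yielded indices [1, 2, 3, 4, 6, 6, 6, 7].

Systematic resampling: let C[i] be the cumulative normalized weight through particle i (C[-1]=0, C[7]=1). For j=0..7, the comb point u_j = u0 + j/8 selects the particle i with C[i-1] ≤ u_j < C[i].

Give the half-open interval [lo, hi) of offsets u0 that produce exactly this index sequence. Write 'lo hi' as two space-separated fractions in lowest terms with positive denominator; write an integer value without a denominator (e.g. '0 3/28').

C = [0, 4/33, 3/11, 13/33, 17/33, 19/33, 28/33, 1]
j=0 picked index 1: u0 ∈ [0, 4/33)
j=1 picked index 2: u0 ∈ [-1/264, 13/88)
j=2 picked index 3: u0 ∈ [1/44, 19/132)
j=3 picked index 4: u0 ∈ [5/264, 37/264)
j=4 picked index 6: u0 ∈ [5/66, 23/66)
j=5 picked index 6: u0 ∈ [-13/264, 59/264)
j=6 picked index 6: u0 ∈ [-23/132, 13/132)
j=7 picked index 7: u0 ∈ [-7/264, 1/8)
intersection: [5/66, 13/132)

5/66 13/132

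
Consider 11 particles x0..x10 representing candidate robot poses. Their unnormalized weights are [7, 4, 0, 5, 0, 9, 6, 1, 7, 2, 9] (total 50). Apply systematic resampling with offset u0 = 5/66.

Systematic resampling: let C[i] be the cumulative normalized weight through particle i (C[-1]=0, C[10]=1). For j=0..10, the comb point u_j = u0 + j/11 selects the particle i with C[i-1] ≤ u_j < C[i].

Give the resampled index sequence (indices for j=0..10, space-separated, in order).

C = [7/50, 11/50, 11/50, 8/25, 8/25, 1/2, 31/50, 16/25, 39/50, 41/50, 1]
j=0: u_0=5/66 ∈ [0, 7/50) → index 0
j=1: u_1=1/6 ∈ [7/50, 11/50) → index 1
j=2: u_2=17/66 ∈ [11/50, 8/25) → index 3
j=3: u_3=23/66 ∈ [8/25, 1/2) → index 5
j=4: u_4=29/66 ∈ [8/25, 1/2) → index 5
j=5: u_5=35/66 ∈ [1/2, 31/50) → index 6
j=6: u_6=41/66 ∈ [31/50, 16/25) → index 7
j=7: u_7=47/66 ∈ [16/25, 39/50) → index 8
j=8: u_8=53/66 ∈ [39/50, 41/50) → index 9
j=9: u_9=59/66 ∈ [41/50, 1) → index 10
j=10: u_10=65/66 ∈ [41/50, 1) → index 10

0 1 3 5 5 6 7 8 9 10 10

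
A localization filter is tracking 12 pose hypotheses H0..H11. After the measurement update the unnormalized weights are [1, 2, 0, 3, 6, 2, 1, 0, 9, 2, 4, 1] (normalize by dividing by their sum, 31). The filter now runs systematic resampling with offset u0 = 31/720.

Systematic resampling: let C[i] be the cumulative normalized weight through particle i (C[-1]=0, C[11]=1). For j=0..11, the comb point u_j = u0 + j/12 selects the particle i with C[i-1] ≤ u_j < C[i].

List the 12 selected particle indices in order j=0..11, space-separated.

C = [1/31, 3/31, 3/31, 6/31, 12/31, 14/31, 15/31, 15/31, 24/31, 26/31, 30/31, 1]
j=0: u_0=31/720 ∈ [1/31, 3/31) → index 1
j=1: u_1=91/720 ∈ [3/31, 6/31) → index 3
j=2: u_2=151/720 ∈ [6/31, 12/31) → index 4
j=3: u_3=211/720 ∈ [6/31, 12/31) → index 4
j=4: u_4=271/720 ∈ [6/31, 12/31) → index 4
j=5: u_5=331/720 ∈ [14/31, 15/31) → index 6
j=6: u_6=391/720 ∈ [15/31, 24/31) → index 8
j=7: u_7=451/720 ∈ [15/31, 24/31) → index 8
j=8: u_8=511/720 ∈ [15/31, 24/31) → index 8
j=9: u_9=571/720 ∈ [24/31, 26/31) → index 9
j=10: u_10=631/720 ∈ [26/31, 30/31) → index 10
j=11: u_11=691/720 ∈ [26/31, 30/31) → index 10

1 3 4 4 4 6 8 8 8 9 10 10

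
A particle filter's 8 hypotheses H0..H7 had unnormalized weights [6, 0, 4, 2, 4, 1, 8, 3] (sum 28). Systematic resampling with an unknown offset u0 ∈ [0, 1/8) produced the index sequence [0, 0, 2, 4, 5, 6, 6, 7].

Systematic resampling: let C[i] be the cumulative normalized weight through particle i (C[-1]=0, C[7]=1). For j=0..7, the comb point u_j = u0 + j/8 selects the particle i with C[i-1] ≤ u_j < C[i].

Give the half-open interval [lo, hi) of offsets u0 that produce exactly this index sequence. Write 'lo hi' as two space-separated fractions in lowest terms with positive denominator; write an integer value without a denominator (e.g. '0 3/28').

1/14 5/56

C = [3/14, 3/14, 5/14, 3/7, 4/7, 17/28, 25/28, 1]
j=0 picked index 0: u0 ∈ [0, 3/14)
j=1 picked index 0: u0 ∈ [-1/8, 5/56)
j=2 picked index 2: u0 ∈ [-1/28, 3/28)
j=3 picked index 4: u0 ∈ [3/56, 11/56)
j=4 picked index 5: u0 ∈ [1/14, 3/28)
j=5 picked index 6: u0 ∈ [-1/56, 15/56)
j=6 picked index 6: u0 ∈ [-1/7, 1/7)
j=7 picked index 7: u0 ∈ [1/56, 1/8)
intersection: [1/14, 5/56)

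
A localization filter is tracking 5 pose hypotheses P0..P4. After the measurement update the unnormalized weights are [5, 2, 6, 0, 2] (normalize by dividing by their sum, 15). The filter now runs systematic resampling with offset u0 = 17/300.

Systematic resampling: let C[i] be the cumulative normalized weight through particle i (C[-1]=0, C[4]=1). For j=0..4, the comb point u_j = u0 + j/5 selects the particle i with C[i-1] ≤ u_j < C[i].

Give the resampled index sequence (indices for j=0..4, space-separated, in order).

0 0 1 2 2

C = [1/3, 7/15, 13/15, 13/15, 1]
j=0: u_0=17/300 ∈ [0, 1/3) → index 0
j=1: u_1=77/300 ∈ [0, 1/3) → index 0
j=2: u_2=137/300 ∈ [1/3, 7/15) → index 1
j=3: u_3=197/300 ∈ [7/15, 13/15) → index 2
j=4: u_4=257/300 ∈ [7/15, 13/15) → index 2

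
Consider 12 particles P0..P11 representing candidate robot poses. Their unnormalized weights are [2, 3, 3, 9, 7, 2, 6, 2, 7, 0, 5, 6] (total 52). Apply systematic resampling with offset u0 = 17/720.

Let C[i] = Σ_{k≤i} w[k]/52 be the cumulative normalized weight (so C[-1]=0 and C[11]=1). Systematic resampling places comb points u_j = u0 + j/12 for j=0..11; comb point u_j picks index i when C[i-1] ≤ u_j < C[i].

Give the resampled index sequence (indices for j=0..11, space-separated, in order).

C = [1/26, 5/52, 2/13, 17/52, 6/13, 1/2, 8/13, 17/26, 41/52, 41/52, 23/26, 1]
j=0: u_0=17/720 ∈ [0, 1/26) → index 0
j=1: u_1=77/720 ∈ [5/52, 2/13) → index 2
j=2: u_2=137/720 ∈ [2/13, 17/52) → index 3
j=3: u_3=197/720 ∈ [2/13, 17/52) → index 3
j=4: u_4=257/720 ∈ [17/52, 6/13) → index 4
j=5: u_5=317/720 ∈ [17/52, 6/13) → index 4
j=6: u_6=377/720 ∈ [1/2, 8/13) → index 6
j=7: u_7=437/720 ∈ [1/2, 8/13) → index 6
j=8: u_8=497/720 ∈ [17/26, 41/52) → index 8
j=9: u_9=557/720 ∈ [17/26, 41/52) → index 8
j=10: u_10=617/720 ∈ [41/52, 23/26) → index 10
j=11: u_11=677/720 ∈ [23/26, 1) → index 11

0 2 3 3 4 4 6 6 8 8 10 11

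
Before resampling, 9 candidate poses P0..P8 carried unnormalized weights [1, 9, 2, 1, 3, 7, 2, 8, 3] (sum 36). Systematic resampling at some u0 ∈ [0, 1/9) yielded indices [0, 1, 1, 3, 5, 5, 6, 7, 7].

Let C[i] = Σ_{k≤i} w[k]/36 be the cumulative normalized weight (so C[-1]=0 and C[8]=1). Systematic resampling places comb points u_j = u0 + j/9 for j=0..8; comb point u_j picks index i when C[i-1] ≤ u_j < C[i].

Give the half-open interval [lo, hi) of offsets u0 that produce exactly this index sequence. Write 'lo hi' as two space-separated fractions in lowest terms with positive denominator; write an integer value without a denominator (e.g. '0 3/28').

0 1/36

C = [1/36, 5/18, 1/3, 13/36, 4/9, 23/36, 25/36, 11/12, 1]
j=0 picked index 0: u0 ∈ [0, 1/36)
j=1 picked index 1: u0 ∈ [-1/12, 1/6)
j=2 picked index 1: u0 ∈ [-7/36, 1/18)
j=3 picked index 3: u0 ∈ [0, 1/36)
j=4 picked index 5: u0 ∈ [0, 7/36)
j=5 picked index 5: u0 ∈ [-1/9, 1/12)
j=6 picked index 6: u0 ∈ [-1/36, 1/36)
j=7 picked index 7: u0 ∈ [-1/12, 5/36)
j=8 picked index 7: u0 ∈ [-7/36, 1/36)
intersection: [0, 1/36)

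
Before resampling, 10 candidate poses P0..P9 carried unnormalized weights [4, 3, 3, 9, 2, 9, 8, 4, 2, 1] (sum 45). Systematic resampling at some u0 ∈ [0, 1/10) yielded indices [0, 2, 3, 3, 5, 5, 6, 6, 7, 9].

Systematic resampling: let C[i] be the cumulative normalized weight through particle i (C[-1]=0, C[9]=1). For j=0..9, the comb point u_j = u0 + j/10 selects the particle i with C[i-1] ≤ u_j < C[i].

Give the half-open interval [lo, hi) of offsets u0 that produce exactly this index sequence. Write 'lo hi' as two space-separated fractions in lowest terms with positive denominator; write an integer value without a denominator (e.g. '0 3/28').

7/90 4/45

C = [4/45, 7/45, 2/9, 19/45, 7/15, 2/3, 38/45, 14/15, 44/45, 1]
j=0 picked index 0: u0 ∈ [0, 4/45)
j=1 picked index 2: u0 ∈ [1/18, 11/90)
j=2 picked index 3: u0 ∈ [1/45, 2/9)
j=3 picked index 3: u0 ∈ [-7/90, 11/90)
j=4 picked index 5: u0 ∈ [1/15, 4/15)
j=5 picked index 5: u0 ∈ [-1/30, 1/6)
j=6 picked index 6: u0 ∈ [1/15, 11/45)
j=7 picked index 6: u0 ∈ [-1/30, 13/90)
j=8 picked index 7: u0 ∈ [2/45, 2/15)
j=9 picked index 9: u0 ∈ [7/90, 1/10)
intersection: [7/90, 4/45)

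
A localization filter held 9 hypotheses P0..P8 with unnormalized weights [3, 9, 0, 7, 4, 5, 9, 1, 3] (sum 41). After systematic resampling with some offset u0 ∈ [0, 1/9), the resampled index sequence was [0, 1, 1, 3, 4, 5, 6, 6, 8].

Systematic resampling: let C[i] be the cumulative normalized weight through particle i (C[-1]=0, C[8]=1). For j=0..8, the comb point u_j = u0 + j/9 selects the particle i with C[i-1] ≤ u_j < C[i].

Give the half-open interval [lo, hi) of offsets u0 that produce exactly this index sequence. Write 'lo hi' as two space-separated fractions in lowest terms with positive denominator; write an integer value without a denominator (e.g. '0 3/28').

C = [3/41, 12/41, 12/41, 19/41, 23/41, 28/41, 37/41, 38/41, 1]
j=0 picked index 0: u0 ∈ [0, 3/41)
j=1 picked index 1: u0 ∈ [-14/369, 67/369)
j=2 picked index 1: u0 ∈ [-55/369, 26/369)
j=3 picked index 3: u0 ∈ [-5/123, 16/123)
j=4 picked index 4: u0 ∈ [7/369, 43/369)
j=5 picked index 5: u0 ∈ [2/369, 47/369)
j=6 picked index 6: u0 ∈ [2/123, 29/123)
j=7 picked index 6: u0 ∈ [-35/369, 46/369)
j=8 picked index 8: u0 ∈ [14/369, 1/9)
intersection: [14/369, 26/369)

14/369 26/369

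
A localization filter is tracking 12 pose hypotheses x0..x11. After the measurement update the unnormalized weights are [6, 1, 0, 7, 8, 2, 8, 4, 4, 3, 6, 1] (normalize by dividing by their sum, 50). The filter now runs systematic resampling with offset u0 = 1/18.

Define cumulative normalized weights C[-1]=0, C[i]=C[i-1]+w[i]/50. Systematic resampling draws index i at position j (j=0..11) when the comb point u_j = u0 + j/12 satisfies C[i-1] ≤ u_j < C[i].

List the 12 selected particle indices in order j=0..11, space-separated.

C = [3/25, 7/50, 7/50, 7/25, 11/25, 12/25, 16/25, 18/25, 4/5, 43/50, 49/50, 1]
j=0: u_0=1/18 ∈ [0, 3/25) → index 0
j=1: u_1=5/36 ∈ [3/25, 7/50) → index 1
j=2: u_2=2/9 ∈ [7/50, 7/25) → index 3
j=3: u_3=11/36 ∈ [7/25, 11/25) → index 4
j=4: u_4=7/18 ∈ [7/25, 11/25) → index 4
j=5: u_5=17/36 ∈ [11/25, 12/25) → index 5
j=6: u_6=5/9 ∈ [12/25, 16/25) → index 6
j=7: u_7=23/36 ∈ [12/25, 16/25) → index 6
j=8: u_8=13/18 ∈ [18/25, 4/5) → index 8
j=9: u_9=29/36 ∈ [4/5, 43/50) → index 9
j=10: u_10=8/9 ∈ [43/50, 49/50) → index 10
j=11: u_11=35/36 ∈ [43/50, 49/50) → index 10

0 1 3 4 4 5 6 6 8 9 10 10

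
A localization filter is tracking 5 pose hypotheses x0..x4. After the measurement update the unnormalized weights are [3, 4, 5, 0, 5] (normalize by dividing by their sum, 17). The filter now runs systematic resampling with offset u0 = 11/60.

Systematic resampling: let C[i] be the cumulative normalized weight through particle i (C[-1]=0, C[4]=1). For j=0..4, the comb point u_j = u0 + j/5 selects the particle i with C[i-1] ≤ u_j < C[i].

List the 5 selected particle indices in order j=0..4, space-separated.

C = [3/17, 7/17, 12/17, 12/17, 1]
j=0: u_0=11/60 ∈ [3/17, 7/17) → index 1
j=1: u_1=23/60 ∈ [3/17, 7/17) → index 1
j=2: u_2=7/12 ∈ [7/17, 12/17) → index 2
j=3: u_3=47/60 ∈ [12/17, 1) → index 4
j=4: u_4=59/60 ∈ [12/17, 1) → index 4

1 1 2 4 4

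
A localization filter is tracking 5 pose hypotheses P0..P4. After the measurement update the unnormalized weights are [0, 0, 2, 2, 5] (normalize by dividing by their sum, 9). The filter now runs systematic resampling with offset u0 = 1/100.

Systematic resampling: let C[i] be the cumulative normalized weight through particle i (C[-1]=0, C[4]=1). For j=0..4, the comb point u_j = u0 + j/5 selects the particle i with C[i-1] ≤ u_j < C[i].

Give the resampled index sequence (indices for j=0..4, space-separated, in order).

C = [0, 0, 2/9, 4/9, 1]
j=0: u_0=1/100 ∈ [0, 2/9) → index 2
j=1: u_1=21/100 ∈ [0, 2/9) → index 2
j=2: u_2=41/100 ∈ [2/9, 4/9) → index 3
j=3: u_3=61/100 ∈ [4/9, 1) → index 4
j=4: u_4=81/100 ∈ [4/9, 1) → index 4

2 2 3 4 4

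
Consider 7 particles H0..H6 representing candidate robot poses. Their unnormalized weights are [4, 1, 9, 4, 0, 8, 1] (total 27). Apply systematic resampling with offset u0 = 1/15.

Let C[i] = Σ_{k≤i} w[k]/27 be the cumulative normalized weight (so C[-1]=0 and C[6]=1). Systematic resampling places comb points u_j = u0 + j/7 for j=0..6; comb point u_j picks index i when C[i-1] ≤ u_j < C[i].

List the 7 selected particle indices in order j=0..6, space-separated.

C = [4/27, 5/27, 14/27, 2/3, 2/3, 26/27, 1]
j=0: u_0=1/15 ∈ [0, 4/27) → index 0
j=1: u_1=22/105 ∈ [5/27, 14/27) → index 2
j=2: u_2=37/105 ∈ [5/27, 14/27) → index 2
j=3: u_3=52/105 ∈ [5/27, 14/27) → index 2
j=4: u_4=67/105 ∈ [14/27, 2/3) → index 3
j=5: u_5=82/105 ∈ [2/3, 26/27) → index 5
j=6: u_6=97/105 ∈ [2/3, 26/27) → index 5

0 2 2 2 3 5 5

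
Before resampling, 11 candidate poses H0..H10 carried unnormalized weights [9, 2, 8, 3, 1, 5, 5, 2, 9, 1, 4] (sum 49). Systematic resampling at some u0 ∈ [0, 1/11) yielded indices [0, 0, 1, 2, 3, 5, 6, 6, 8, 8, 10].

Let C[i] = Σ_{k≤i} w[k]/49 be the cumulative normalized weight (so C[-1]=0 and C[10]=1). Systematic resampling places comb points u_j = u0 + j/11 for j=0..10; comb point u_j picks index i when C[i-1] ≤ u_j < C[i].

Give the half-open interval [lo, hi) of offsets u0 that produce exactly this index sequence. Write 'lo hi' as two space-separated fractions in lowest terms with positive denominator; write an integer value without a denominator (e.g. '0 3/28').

2/77 20/539

C = [9/49, 11/49, 19/49, 22/49, 23/49, 4/7, 33/49, 5/7, 44/49, 45/49, 1]
j=0 picked index 0: u0 ∈ [0, 9/49)
j=1 picked index 0: u0 ∈ [-1/11, 50/539)
j=2 picked index 1: u0 ∈ [1/539, 23/539)
j=3 picked index 2: u0 ∈ [-26/539, 62/539)
j=4 picked index 3: u0 ∈ [13/539, 46/539)
j=5 picked index 5: u0 ∈ [8/539, 9/77)
j=6 picked index 6: u0 ∈ [2/77, 69/539)
j=7 picked index 6: u0 ∈ [-5/77, 20/539)
j=8 picked index 8: u0 ∈ [-1/77, 92/539)
j=9 picked index 8: u0 ∈ [-8/77, 43/539)
j=10 picked index 10: u0 ∈ [5/539, 1/11)
intersection: [2/77, 20/539)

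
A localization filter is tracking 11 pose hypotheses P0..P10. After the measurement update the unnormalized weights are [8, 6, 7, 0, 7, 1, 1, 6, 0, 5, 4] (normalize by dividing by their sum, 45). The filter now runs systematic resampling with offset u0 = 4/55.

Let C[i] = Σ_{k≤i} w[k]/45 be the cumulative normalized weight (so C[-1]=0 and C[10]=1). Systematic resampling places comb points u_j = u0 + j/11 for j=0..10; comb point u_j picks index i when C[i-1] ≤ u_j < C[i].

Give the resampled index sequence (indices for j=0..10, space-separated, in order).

0 0 1 2 2 4 4 7 9 9 10

C = [8/45, 14/45, 7/15, 7/15, 28/45, 29/45, 2/3, 4/5, 4/5, 41/45, 1]
j=0: u_0=4/55 ∈ [0, 8/45) → index 0
j=1: u_1=9/55 ∈ [0, 8/45) → index 0
j=2: u_2=14/55 ∈ [8/45, 14/45) → index 1
j=3: u_3=19/55 ∈ [14/45, 7/15) → index 2
j=4: u_4=24/55 ∈ [14/45, 7/15) → index 2
j=5: u_5=29/55 ∈ [7/15, 28/45) → index 4
j=6: u_6=34/55 ∈ [7/15, 28/45) → index 4
j=7: u_7=39/55 ∈ [2/3, 4/5) → index 7
j=8: u_8=4/5 ∈ [4/5, 41/45) → index 9
j=9: u_9=49/55 ∈ [4/5, 41/45) → index 9
j=10: u_10=54/55 ∈ [41/45, 1) → index 10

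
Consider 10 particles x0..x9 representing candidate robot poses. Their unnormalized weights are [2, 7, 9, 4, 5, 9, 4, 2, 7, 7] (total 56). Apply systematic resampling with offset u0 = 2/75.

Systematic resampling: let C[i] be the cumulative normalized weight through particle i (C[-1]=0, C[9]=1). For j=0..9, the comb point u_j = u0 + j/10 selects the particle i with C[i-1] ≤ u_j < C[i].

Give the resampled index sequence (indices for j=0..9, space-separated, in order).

C = [1/28, 9/56, 9/28, 11/28, 27/56, 9/14, 5/7, 3/4, 7/8, 1]
j=0: u_0=2/75 ∈ [0, 1/28) → index 0
j=1: u_1=19/150 ∈ [1/28, 9/56) → index 1
j=2: u_2=17/75 ∈ [9/56, 9/28) → index 2
j=3: u_3=49/150 ∈ [9/28, 11/28) → index 3
j=4: u_4=32/75 ∈ [11/28, 27/56) → index 4
j=5: u_5=79/150 ∈ [27/56, 9/14) → index 5
j=6: u_6=47/75 ∈ [27/56, 9/14) → index 5
j=7: u_7=109/150 ∈ [5/7, 3/4) → index 7
j=8: u_8=62/75 ∈ [3/4, 7/8) → index 8
j=9: u_9=139/150 ∈ [7/8, 1) → index 9

0 1 2 3 4 5 5 7 8 9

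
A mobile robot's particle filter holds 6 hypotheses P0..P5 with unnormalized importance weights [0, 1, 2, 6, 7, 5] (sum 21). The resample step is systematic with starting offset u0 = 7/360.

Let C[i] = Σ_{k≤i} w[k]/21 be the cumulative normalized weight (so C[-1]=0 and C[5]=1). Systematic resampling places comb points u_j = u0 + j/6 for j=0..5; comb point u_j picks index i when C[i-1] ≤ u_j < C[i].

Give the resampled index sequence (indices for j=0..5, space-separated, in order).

C = [0, 1/21, 1/7, 3/7, 16/21, 1]
j=0: u_0=7/360 ∈ [0, 1/21) → index 1
j=1: u_1=67/360 ∈ [1/7, 3/7) → index 3
j=2: u_2=127/360 ∈ [1/7, 3/7) → index 3
j=3: u_3=187/360 ∈ [3/7, 16/21) → index 4
j=4: u_4=247/360 ∈ [3/7, 16/21) → index 4
j=5: u_5=307/360 ∈ [16/21, 1) → index 5

1 3 3 4 4 5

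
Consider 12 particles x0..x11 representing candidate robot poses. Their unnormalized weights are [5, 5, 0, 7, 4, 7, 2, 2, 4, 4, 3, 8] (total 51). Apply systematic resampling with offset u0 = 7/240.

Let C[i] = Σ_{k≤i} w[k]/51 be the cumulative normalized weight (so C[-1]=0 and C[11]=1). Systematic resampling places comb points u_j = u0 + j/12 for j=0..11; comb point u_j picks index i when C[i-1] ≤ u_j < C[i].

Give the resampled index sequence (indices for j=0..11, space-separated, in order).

C = [5/51, 10/51, 10/51, 1/3, 7/17, 28/51, 10/17, 32/51, 12/17, 40/51, 43/51, 1]
j=0: u_0=7/240 ∈ [0, 5/51) → index 0
j=1: u_1=9/80 ∈ [5/51, 10/51) → index 1
j=2: u_2=47/240 ∈ [5/51, 10/51) → index 1
j=3: u_3=67/240 ∈ [10/51, 1/3) → index 3
j=4: u_4=29/80 ∈ [1/3, 7/17) → index 4
j=5: u_5=107/240 ∈ [7/17, 28/51) → index 5
j=6: u_6=127/240 ∈ [7/17, 28/51) → index 5
j=7: u_7=49/80 ∈ [10/17, 32/51) → index 7
j=8: u_8=167/240 ∈ [32/51, 12/17) → index 8
j=9: u_9=187/240 ∈ [12/17, 40/51) → index 9
j=10: u_10=69/80 ∈ [43/51, 1) → index 11
j=11: u_11=227/240 ∈ [43/51, 1) → index 11

0 1 1 3 4 5 5 7 8 9 11 11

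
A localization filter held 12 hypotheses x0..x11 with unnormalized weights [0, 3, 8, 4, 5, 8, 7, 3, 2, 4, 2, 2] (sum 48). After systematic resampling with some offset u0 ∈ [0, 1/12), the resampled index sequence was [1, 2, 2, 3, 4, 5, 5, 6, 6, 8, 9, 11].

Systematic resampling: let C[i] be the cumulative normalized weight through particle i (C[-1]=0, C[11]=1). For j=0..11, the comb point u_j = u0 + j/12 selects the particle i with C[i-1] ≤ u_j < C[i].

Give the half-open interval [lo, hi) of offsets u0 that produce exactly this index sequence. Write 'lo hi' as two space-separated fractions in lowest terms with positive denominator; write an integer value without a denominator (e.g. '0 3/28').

C = [0, 1/16, 11/48, 5/16, 5/12, 7/12, 35/48, 19/24, 5/6, 11/12, 23/24, 1]
j=0 picked index 1: u0 ∈ [0, 1/16)
j=1 picked index 2: u0 ∈ [-1/48, 7/48)
j=2 picked index 2: u0 ∈ [-5/48, 1/16)
j=3 picked index 3: u0 ∈ [-1/48, 1/16)
j=4 picked index 4: u0 ∈ [-1/48, 1/12)
j=5 picked index 5: u0 ∈ [0, 1/6)
j=6 picked index 5: u0 ∈ [-1/12, 1/12)
j=7 picked index 6: u0 ∈ [0, 7/48)
j=8 picked index 6: u0 ∈ [-1/12, 1/16)
j=9 picked index 8: u0 ∈ [1/24, 1/12)
j=10 picked index 9: u0 ∈ [0, 1/12)
j=11 picked index 11: u0 ∈ [1/24, 1/12)
intersection: [1/24, 1/16)

1/24 1/16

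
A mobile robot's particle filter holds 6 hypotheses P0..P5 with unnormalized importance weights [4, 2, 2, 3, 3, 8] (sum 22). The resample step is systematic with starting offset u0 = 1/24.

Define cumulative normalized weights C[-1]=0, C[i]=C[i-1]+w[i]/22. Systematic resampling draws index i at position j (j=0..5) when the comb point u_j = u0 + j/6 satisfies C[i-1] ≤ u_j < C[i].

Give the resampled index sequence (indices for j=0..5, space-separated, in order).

0 1 3 4 5 5

C = [2/11, 3/11, 4/11, 1/2, 7/11, 1]
j=0: u_0=1/24 ∈ [0, 2/11) → index 0
j=1: u_1=5/24 ∈ [2/11, 3/11) → index 1
j=2: u_2=3/8 ∈ [4/11, 1/2) → index 3
j=3: u_3=13/24 ∈ [1/2, 7/11) → index 4
j=4: u_4=17/24 ∈ [7/11, 1) → index 5
j=5: u_5=7/8 ∈ [7/11, 1) → index 5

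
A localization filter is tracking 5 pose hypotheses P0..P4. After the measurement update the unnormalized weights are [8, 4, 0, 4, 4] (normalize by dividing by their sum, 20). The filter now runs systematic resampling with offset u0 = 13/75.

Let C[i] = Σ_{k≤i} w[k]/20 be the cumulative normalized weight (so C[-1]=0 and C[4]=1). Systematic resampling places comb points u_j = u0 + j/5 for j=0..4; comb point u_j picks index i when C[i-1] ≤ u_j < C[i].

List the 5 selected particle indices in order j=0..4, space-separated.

0 0 1 3 4

C = [2/5, 3/5, 3/5, 4/5, 1]
j=0: u_0=13/75 ∈ [0, 2/5) → index 0
j=1: u_1=28/75 ∈ [0, 2/5) → index 0
j=2: u_2=43/75 ∈ [2/5, 3/5) → index 1
j=3: u_3=58/75 ∈ [3/5, 4/5) → index 3
j=4: u_4=73/75 ∈ [4/5, 1) → index 4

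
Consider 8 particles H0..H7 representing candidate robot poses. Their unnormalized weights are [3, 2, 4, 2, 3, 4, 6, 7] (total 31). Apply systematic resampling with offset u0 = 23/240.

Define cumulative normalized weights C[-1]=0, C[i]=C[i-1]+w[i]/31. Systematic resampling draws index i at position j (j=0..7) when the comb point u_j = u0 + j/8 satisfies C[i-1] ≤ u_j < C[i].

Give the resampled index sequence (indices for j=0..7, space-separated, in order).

0 2 3 5 6 6 7 7

C = [3/31, 5/31, 9/31, 11/31, 14/31, 18/31, 24/31, 1]
j=0: u_0=23/240 ∈ [0, 3/31) → index 0
j=1: u_1=53/240 ∈ [5/31, 9/31) → index 2
j=2: u_2=83/240 ∈ [9/31, 11/31) → index 3
j=3: u_3=113/240 ∈ [14/31, 18/31) → index 5
j=4: u_4=143/240 ∈ [18/31, 24/31) → index 6
j=5: u_5=173/240 ∈ [18/31, 24/31) → index 6
j=6: u_6=203/240 ∈ [24/31, 1) → index 7
j=7: u_7=233/240 ∈ [24/31, 1) → index 7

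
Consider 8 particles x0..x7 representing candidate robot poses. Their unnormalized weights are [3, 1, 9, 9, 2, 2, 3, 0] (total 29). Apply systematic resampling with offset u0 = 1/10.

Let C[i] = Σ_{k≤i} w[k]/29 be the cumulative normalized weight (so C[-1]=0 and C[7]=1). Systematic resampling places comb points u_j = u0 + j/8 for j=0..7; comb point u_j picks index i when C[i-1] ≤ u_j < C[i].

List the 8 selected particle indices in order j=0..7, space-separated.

C = [3/29, 4/29, 13/29, 22/29, 24/29, 26/29, 1, 1]
j=0: u_0=1/10 ∈ [0, 3/29) → index 0
j=1: u_1=9/40 ∈ [4/29, 13/29) → index 2
j=2: u_2=7/20 ∈ [4/29, 13/29) → index 2
j=3: u_3=19/40 ∈ [13/29, 22/29) → index 3
j=4: u_4=3/5 ∈ [13/29, 22/29) → index 3
j=5: u_5=29/40 ∈ [13/29, 22/29) → index 3
j=6: u_6=17/20 ∈ [24/29, 26/29) → index 5
j=7: u_7=39/40 ∈ [26/29, 1) → index 6

0 2 2 3 3 3 5 6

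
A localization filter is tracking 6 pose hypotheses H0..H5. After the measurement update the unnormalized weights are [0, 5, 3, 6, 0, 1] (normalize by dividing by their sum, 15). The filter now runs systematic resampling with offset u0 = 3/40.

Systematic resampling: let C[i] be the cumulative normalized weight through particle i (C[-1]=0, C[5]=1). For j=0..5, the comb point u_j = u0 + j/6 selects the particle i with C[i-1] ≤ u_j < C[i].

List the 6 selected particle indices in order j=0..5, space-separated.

C = [0, 1/3, 8/15, 14/15, 14/15, 1]
j=0: u_0=3/40 ∈ [0, 1/3) → index 1
j=1: u_1=29/120 ∈ [0, 1/3) → index 1
j=2: u_2=49/120 ∈ [1/3, 8/15) → index 2
j=3: u_3=23/40 ∈ [8/15, 14/15) → index 3
j=4: u_4=89/120 ∈ [8/15, 14/15) → index 3
j=5: u_5=109/120 ∈ [8/15, 14/15) → index 3

1 1 2 3 3 3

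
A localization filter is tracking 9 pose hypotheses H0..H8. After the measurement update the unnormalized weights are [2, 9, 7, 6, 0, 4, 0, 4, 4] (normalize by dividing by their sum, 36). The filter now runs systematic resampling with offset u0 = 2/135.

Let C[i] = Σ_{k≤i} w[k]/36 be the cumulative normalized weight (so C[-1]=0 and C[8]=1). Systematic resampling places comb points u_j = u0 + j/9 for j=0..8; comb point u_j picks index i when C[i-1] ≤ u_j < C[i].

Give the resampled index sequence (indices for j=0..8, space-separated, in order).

C = [1/18, 11/36, 1/2, 2/3, 2/3, 7/9, 7/9, 8/9, 1]
j=0: u_0=2/135 ∈ [0, 1/18) → index 0
j=1: u_1=17/135 ∈ [1/18, 11/36) → index 1
j=2: u_2=32/135 ∈ [1/18, 11/36) → index 1
j=3: u_3=47/135 ∈ [11/36, 1/2) → index 2
j=4: u_4=62/135 ∈ [11/36, 1/2) → index 2
j=5: u_5=77/135 ∈ [1/2, 2/3) → index 3
j=6: u_6=92/135 ∈ [2/3, 7/9) → index 5
j=7: u_7=107/135 ∈ [7/9, 8/9) → index 7
j=8: u_8=122/135 ∈ [8/9, 1) → index 8

0 1 1 2 2 3 5 7 8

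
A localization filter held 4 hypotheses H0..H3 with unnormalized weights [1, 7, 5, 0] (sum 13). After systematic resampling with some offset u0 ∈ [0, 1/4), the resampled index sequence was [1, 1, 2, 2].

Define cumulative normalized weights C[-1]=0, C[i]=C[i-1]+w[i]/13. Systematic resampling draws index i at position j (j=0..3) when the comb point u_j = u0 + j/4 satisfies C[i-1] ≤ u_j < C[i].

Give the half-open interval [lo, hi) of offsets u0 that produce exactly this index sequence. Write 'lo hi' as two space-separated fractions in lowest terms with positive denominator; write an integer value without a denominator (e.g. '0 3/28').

C = [1/13, 8/13, 1, 1]
j=0 picked index 1: u0 ∈ [1/13, 8/13)
j=1 picked index 1: u0 ∈ [-9/52, 19/52)
j=2 picked index 2: u0 ∈ [3/26, 1/2)
j=3 picked index 2: u0 ∈ [-7/52, 1/4)
intersection: [3/26, 1/4)

3/26 1/4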